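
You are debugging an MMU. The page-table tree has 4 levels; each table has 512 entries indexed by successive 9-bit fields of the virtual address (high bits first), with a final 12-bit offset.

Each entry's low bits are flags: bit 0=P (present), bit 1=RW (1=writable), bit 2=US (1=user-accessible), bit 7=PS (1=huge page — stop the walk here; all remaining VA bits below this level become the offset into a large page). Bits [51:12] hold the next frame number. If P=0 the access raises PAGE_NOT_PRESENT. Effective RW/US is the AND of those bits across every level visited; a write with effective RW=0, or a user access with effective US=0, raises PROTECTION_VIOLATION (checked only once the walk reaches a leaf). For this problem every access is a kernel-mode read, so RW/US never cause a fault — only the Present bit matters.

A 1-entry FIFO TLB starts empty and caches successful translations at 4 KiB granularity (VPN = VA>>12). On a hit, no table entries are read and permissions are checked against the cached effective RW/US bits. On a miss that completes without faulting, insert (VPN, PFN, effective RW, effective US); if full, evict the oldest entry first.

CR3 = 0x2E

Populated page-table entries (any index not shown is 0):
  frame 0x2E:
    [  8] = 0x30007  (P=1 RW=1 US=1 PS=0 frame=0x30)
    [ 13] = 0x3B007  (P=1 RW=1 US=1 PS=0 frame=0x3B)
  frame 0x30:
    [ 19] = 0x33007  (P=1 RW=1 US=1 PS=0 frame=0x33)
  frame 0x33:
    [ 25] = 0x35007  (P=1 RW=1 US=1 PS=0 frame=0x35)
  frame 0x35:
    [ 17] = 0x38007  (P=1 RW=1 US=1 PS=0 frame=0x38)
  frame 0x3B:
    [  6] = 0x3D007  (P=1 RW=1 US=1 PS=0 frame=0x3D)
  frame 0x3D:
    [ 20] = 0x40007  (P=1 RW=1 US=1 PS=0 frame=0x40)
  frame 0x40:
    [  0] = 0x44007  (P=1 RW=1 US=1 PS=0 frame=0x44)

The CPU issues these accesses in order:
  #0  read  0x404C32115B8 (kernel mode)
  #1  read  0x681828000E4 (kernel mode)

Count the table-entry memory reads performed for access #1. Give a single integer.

Trace:
#0 VA=0x404C32115B8 (r,kernel):
  lvl0: tbl 0x2E, slot 8 ⇒ 0x30007 (P1/RW1/US1/PS0)
  lvl1: tbl 0x30, slot 19 ⇒ 0x33007 (P1/RW1/US1/PS0)
  lvl2: tbl 0x33, slot 25 ⇒ 0x35007 (P1/RW1/US1/PS0)
  lvl3: tbl 0x35, slot 17 ⇒ 0x38007 (P1/RW1/US1/PS0)
  → PA=0x385B8  (4 entries read)
#1 VA=0x681828000E4 (r,kernel):
  lvl0: tbl 0x2E, slot 13 ⇒ 0x3B007 (P1/RW1/US1/PS0)
  lvl1: tbl 0x3B, slot 6 ⇒ 0x3D007 (P1/RW1/US1/PS0)
  lvl2: tbl 0x3D, slot 20 ⇒ 0x40007 (P1/RW1/US1/PS0)
  lvl3: tbl 0x40, slot 0 ⇒ 0x44007 (P1/RW1/US1/PS0)
  → PA=0x440E4  (4 entries read)

Entries read for #1: 4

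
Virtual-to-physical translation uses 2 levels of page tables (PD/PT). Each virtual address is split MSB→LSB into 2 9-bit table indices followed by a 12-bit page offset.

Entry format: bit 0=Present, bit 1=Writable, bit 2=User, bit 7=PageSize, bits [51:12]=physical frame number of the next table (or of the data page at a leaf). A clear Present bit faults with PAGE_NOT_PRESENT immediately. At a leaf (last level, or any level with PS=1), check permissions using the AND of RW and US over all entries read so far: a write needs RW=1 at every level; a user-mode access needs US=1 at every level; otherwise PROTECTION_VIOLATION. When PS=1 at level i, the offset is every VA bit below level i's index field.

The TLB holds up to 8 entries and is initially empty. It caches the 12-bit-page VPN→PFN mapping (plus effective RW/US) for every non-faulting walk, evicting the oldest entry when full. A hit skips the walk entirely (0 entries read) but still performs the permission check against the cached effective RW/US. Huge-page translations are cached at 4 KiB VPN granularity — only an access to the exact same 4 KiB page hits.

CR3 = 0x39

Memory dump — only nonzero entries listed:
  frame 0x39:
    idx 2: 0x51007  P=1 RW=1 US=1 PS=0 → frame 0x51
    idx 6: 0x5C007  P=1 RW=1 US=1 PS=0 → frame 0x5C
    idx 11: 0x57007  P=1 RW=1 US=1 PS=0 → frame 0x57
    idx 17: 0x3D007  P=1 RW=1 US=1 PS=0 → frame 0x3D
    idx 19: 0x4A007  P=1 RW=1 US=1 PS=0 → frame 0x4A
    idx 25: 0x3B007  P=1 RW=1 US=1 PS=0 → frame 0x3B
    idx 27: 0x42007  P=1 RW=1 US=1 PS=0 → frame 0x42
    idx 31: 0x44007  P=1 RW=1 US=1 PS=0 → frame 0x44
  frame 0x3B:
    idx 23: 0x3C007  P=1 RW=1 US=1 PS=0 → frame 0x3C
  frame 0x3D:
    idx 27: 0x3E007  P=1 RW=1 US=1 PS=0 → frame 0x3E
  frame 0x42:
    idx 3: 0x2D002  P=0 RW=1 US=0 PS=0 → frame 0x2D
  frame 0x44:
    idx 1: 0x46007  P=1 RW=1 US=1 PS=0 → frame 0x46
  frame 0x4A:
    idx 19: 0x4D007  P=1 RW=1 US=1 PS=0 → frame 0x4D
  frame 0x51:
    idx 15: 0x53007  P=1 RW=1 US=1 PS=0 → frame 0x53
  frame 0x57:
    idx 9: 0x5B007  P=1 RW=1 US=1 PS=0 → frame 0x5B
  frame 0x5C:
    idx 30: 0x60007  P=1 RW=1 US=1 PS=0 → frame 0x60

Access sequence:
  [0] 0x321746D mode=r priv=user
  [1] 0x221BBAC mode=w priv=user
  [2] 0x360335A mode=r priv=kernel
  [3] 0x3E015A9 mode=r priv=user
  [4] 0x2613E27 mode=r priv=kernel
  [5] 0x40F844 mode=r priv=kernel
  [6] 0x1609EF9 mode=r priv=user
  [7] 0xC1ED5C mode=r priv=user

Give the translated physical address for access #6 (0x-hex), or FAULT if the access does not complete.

Walk each access:
#0 VA=0x321746D (r,user):
  [0] read 0x39 idx=25: raw=0x3B007 flags P=1 W=1 U=1 S=0
  [1] read 0x3B idx=23: raw=0x3C007 flags P=1 W=1 U=1 S=0
  → PA=0x3C46D  (2 entries read)
#1 VA=0x221BBAC (w,user):
  [0] read 0x39 idx=17: raw=0x3D007 flags P=1 W=1 U=1 S=0
  [1] read 0x3D idx=27: raw=0x3E007 flags P=1 W=1 U=1 S=0
  → PA=0x3EBAC  (2 entries read)
#2 VA=0x360335A (r,kernel):
  [0] read 0x39 idx=27: raw=0x42007 flags P=1 W=1 U=1 S=0
  [1] read 0x42 idx=3: raw=0x2D002 flags P=0 W=1 U=0 S=0
  → PAGE_NOT_PRESENT  (2 entries read)
#3 VA=0x3E015A9 (r,user):
  [0] read 0x39 idx=31: raw=0x44007 flags P=1 W=1 U=1 S=0
  [1] read 0x44 idx=1: raw=0x46007 flags P=1 W=1 U=1 S=0
  → PA=0x465A9  (2 entries read)
#4 VA=0x2613E27 (r,kernel):
  [0] read 0x39 idx=19: raw=0x4A007 flags P=1 W=1 U=1 S=0
  [1] read 0x4A idx=19: raw=0x4D007 flags P=1 W=1 U=1 S=0
  → PA=0x4DE27  (2 entries read)
#5 VA=0x40F844 (r,kernel):
  [0] read 0x39 idx=2: raw=0x51007 flags P=1 W=1 U=1 S=0
  [1] read 0x51 idx=15: raw=0x53007 flags P=1 W=1 U=1 S=0
  → PA=0x53844  (2 entries read)
#6 VA=0x1609EF9 (r,user):
  [0] read 0x39 idx=11: raw=0x57007 flags P=1 W=1 U=1 S=0
  [1] read 0x57 idx=9: raw=0x5B007 flags P=1 W=1 U=1 S=0
  → PA=0x5BEF9  (2 entries read)
#7 VA=0xC1ED5C (r,user):
  [0] read 0x39 idx=6: raw=0x5C007 flags P=1 W=1 U=1 S=0
  [1] read 0x5C idx=30: raw=0x60007 flags P=1 W=1 U=1 S=0
  → PA=0x60D5C  (2 entries read)

Access #6 PA: 0x5BEF9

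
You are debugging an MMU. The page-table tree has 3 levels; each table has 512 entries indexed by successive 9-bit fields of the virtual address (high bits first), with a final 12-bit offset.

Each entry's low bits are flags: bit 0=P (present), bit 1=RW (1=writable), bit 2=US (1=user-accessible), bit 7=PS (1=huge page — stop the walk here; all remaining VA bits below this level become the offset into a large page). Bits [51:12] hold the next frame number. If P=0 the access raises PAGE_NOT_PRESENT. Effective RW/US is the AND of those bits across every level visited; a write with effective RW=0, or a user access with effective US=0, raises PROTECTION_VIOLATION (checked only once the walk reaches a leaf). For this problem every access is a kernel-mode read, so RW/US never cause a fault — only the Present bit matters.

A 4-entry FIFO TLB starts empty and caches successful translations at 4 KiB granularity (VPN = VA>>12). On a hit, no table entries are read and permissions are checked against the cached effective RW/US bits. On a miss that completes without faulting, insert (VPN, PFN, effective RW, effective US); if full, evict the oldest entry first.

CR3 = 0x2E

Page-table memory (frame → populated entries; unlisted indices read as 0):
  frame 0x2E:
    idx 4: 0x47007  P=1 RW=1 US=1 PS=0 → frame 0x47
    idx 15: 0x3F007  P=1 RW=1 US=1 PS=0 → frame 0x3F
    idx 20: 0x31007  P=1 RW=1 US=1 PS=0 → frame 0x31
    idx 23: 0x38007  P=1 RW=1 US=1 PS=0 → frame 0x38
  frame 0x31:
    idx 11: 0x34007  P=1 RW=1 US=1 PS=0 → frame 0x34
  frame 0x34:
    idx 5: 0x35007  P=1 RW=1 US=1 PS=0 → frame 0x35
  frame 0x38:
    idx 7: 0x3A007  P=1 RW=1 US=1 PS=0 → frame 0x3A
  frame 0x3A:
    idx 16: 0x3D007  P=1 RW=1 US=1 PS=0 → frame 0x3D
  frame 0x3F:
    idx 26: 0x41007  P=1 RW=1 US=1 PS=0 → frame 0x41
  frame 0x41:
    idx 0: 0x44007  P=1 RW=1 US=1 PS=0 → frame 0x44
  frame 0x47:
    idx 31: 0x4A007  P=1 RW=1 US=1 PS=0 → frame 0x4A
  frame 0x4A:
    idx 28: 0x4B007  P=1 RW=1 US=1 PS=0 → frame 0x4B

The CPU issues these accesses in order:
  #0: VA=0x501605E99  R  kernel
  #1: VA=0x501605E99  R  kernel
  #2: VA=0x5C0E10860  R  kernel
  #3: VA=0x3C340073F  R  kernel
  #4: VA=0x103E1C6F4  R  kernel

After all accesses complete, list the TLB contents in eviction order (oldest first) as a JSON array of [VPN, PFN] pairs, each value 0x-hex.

Per-access translation:
#0 VA=0x501605E99 (r,kernel):
  L0 @0x2E[20] → 0x31007  P=1,RW=1,US=1,PS=0
  L1 @0x31[11] → 0x34007  P=1,RW=1,US=1,PS=0
  L2 @0x34[5] → 0x35007  P=1,RW=1,US=1,PS=0
  ⇒ phys 0x35E99  [3 reads]
#1 VA=0x501605E99 (r,kernel):
  TLB hit vpn=0x501605 → PA=0x35E99
#2 VA=0x5C0E10860 (r,kernel):
  L0 @0x2E[23] → 0x38007  P=1,RW=1,US=1,PS=0
  L1 @0x38[7] → 0x3A007  P=1,RW=1,US=1,PS=0
  L2 @0x3A[16] → 0x3D007  P=1,RW=1,US=1,PS=0
  ⇒ phys 0x3D860  [3 reads]
#3 VA=0x3C340073F (r,kernel):
  L0 @0x2E[15] → 0x3F007  P=1,RW=1,US=1,PS=0
  L1 @0x3F[26] → 0x41007  P=1,RW=1,US=1,PS=0
  L2 @0x41[0] → 0x44007  P=1,RW=1,US=1,PS=0
  ⇒ phys 0x4473F  [3 reads]
#4 VA=0x103E1C6F4 (r,kernel):
  L0 @0x2E[4] → 0x47007  P=1,RW=1,US=1,PS=0
  L1 @0x47[31] → 0x4A007  P=1,RW=1,US=1,PS=0
  L2 @0x4A[28] → 0x4B007  P=1,RW=1,US=1,PS=0
  ⇒ phys 0x4B6F4  [3 reads]

TLB: [["0x501605", "0x35"], ["0x5C0E10", "0x3D"], ["0x3C3400", "0x44"], ["0x103E1C", "0x4B"]]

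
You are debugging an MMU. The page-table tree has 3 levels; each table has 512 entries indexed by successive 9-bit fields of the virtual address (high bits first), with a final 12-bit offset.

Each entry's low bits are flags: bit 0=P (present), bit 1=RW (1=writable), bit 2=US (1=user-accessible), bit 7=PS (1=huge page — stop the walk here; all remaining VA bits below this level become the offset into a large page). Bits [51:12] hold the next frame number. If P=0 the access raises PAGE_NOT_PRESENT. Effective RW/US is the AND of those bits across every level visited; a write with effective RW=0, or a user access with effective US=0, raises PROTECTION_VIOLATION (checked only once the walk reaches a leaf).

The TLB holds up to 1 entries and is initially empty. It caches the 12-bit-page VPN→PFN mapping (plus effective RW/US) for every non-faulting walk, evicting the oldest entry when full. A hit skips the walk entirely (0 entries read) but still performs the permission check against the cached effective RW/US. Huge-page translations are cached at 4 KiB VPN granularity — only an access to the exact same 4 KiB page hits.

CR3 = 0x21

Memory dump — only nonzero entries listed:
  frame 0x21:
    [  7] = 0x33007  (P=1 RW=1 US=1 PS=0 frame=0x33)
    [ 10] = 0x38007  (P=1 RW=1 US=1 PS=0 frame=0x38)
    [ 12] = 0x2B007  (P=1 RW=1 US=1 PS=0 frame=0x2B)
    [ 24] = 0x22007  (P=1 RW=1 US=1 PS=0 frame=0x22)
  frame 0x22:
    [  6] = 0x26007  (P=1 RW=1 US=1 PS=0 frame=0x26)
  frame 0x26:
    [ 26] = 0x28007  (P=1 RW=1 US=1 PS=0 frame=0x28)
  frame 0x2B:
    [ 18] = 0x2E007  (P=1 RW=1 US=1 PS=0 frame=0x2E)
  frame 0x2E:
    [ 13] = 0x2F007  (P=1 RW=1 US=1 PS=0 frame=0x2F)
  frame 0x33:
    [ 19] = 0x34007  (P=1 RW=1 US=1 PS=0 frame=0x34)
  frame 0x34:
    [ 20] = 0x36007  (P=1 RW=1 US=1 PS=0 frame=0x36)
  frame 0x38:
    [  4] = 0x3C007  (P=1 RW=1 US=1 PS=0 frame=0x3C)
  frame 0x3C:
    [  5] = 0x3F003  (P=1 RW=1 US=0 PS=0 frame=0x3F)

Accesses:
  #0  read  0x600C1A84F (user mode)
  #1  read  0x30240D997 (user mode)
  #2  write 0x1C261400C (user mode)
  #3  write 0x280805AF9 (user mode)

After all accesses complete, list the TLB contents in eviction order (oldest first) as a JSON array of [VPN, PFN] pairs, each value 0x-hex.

Walk each access:
#0 VA=0x600C1A84F (r,user):
  [0] read 0x21 idx=24: raw=0x22007 flags P=1 W=1 U=1 S=0
  [1] read 0x22 idx=6: raw=0x26007 flags P=1 W=1 U=1 S=0
  [2] read 0x26 idx=26: raw=0x28007 flags P=1 W=1 U=1 S=0
  ✓ 0x2884F  — 3 lookups
#1 VA=0x30240D997 (r,user):
  [0] read 0x21 idx=12: raw=0x2B007 flags P=1 W=1 U=1 S=0
  [1] read 0x2B idx=18: raw=0x2E007 flags P=1 W=1 U=1 S=0
  [2] read 0x2E idx=13: raw=0x2F007 flags P=1 W=1 U=1 S=0
  ✓ 0x2F997  — 3 lookups
#2 VA=0x1C261400C (w,user):
  [0] read 0x21 idx=7: raw=0x33007 flags P=1 W=1 U=1 S=0
  [1] read 0x33 idx=19: raw=0x34007 flags P=1 W=1 U=1 S=0
  [2] read 0x34 idx=20: raw=0x36007 flags P=1 W=1 U=1 S=0
  ✓ 0x3600C  — 3 lookups
#3 VA=0x280805AF9 (w,user):
  [0] read 0x21 idx=10: raw=0x38007 flags P=1 W=1 U=1 S=0
  [1] read 0x38 idx=4: raw=0x3C007 flags P=1 W=1 U=1 S=0
  [2] read 0x3C idx=5: raw=0x3F003 flags P=1 W=1 U=0 S=0
  ⇒ fault: PROTECTION_VIOLATION  — 3 lookups

TLB: [["0x1C2614", "0x36"]]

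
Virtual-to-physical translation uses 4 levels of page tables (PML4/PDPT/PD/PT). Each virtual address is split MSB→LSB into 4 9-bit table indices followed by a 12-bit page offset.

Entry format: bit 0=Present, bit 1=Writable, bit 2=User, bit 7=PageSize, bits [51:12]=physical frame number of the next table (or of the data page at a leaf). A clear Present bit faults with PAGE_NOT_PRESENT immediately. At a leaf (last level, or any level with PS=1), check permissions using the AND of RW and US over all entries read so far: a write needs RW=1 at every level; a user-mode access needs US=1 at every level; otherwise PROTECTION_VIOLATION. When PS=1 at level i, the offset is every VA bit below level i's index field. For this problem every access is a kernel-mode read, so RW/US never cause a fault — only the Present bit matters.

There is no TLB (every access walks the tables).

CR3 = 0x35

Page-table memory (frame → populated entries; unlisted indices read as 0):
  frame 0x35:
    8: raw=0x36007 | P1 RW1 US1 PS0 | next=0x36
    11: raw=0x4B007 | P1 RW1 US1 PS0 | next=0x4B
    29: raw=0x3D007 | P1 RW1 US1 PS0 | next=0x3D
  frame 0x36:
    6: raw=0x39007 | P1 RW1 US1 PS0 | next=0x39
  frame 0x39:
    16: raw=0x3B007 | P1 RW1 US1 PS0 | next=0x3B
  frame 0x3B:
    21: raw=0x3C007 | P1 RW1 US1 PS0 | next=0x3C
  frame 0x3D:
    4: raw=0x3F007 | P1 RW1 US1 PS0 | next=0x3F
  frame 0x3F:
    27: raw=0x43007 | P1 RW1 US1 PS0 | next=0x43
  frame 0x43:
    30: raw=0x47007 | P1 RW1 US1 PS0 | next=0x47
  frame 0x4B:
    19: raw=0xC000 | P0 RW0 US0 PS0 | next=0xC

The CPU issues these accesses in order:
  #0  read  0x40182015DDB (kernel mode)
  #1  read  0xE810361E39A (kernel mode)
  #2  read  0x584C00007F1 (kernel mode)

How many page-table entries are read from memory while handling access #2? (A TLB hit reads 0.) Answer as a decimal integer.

Per-access translation:
#0 VA=0x40182015DDB (r,kernel):
  L0 @0x35[8] → 0x36007  P=1,RW=1,US=1,PS=0
  L1 @0x36[6] → 0x39007  P=1,RW=1,US=1,PS=0
  L2 @0x39[16] → 0x3B007  P=1,RW=1,US=1,PS=0
  L3 @0x3B[21] → 0x3C007  P=1,RW=1,US=1,PS=0
  ⇒ phys 0x3CDDB  [4 reads]
#1 VA=0xE810361E39A (r,kernel):
  L0 @0x35[29] → 0x3D007  P=1,RW=1,US=1,PS=0
  L1 @0x3D[4] → 0x3F007  P=1,RW=1,US=1,PS=0
  L2 @0x3F[27] → 0x43007  P=1,RW=1,US=1,PS=0
  L3 @0x43[30] → 0x47007  P=1,RW=1,US=1,PS=0
  ⇒ phys 0x4739A  [4 reads]
#2 VA=0x584C00007F1 (r,kernel):
  L0 @0x35[11] → 0x4B007  P=1,RW=1,US=1,PS=0
  L1 @0x4B[19] → 0xC000  P=0,RW=0,US=0,PS=0
  ⇒ fault: PAGE_NOT_PRESENT  — 2 lookups

Entries read for #2: 2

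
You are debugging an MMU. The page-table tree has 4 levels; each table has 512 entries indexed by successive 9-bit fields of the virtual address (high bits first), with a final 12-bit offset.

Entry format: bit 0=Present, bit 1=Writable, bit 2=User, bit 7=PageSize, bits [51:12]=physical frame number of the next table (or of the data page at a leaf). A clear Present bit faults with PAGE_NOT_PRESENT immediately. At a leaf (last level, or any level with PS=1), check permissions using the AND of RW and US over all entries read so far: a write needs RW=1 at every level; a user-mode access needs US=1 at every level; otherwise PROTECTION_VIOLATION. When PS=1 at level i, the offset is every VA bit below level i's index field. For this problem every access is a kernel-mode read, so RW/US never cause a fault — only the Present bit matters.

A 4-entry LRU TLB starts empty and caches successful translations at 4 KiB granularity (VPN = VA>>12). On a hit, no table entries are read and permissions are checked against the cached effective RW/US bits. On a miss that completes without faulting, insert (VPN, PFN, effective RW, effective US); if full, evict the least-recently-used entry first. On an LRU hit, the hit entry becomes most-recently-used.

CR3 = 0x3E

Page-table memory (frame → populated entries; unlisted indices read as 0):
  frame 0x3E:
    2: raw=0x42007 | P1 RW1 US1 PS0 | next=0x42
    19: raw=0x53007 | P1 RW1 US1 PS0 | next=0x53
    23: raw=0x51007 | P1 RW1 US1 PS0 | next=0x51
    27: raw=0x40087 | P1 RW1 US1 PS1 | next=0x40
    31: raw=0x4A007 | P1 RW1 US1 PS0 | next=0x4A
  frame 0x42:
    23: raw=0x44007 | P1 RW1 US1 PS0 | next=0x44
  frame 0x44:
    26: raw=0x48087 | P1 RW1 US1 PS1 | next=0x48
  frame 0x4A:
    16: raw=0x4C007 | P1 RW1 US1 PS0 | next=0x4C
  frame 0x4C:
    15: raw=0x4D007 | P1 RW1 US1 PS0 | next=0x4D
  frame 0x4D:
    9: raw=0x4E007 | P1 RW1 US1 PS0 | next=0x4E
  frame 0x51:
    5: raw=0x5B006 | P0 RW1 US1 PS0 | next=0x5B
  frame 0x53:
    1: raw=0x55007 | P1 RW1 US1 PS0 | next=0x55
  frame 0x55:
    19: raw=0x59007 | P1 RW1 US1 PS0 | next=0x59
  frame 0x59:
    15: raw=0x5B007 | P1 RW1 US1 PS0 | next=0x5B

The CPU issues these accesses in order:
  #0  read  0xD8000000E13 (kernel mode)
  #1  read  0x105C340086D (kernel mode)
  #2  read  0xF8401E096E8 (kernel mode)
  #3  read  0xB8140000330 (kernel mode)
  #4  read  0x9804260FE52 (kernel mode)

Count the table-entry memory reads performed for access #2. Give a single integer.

Trace:
#0 VA=0xD8000000E13 (r,kernel):
  lvl0: tbl 0x3E, slot 27 ⇒ 0x40087 (P1/RW1/US1/PS1)
  → PA=0x40E13 (huge @L0)  (1 entries read)
#1 VA=0x105C340086D (r,kernel):
  lvl0: tbl 0x3E, slot 2 ⇒ 0x42007 (P1/RW1/US1/PS0)
  lvl1: tbl 0x42, slot 23 ⇒ 0x44007 (P1/RW1/US1/PS0)
  lvl2: tbl 0x44, slot 26 ⇒ 0x48087 (P1/RW1/US1/PS1)
  → PA=0x4886D (huge @L2)  (3 entries read)
#2 VA=0xF8401E096E8 (r,kernel):
  lvl0: tbl 0x3E, slot 31 ⇒ 0x4A007 (P1/RW1/US1/PS0)
  lvl1: tbl 0x4A, slot 16 ⇒ 0x4C007 (P1/RW1/US1/PS0)
  lvl2: tbl 0x4C, slot 15 ⇒ 0x4D007 (P1/RW1/US1/PS0)
  lvl3: tbl 0x4D, slot 9 ⇒ 0x4E007 (P1/RW1/US1/PS0)
  → PA=0x4E6E8  (4 entries read)
#3 VA=0xB8140000330 (r,kernel):
  lvl0: tbl 0x3E, slot 23 ⇒ 0x51007 (P1/RW1/US1/PS0)
  lvl1: tbl 0x51, slot 5 ⇒ 0x5B006 (P0/RW1/US1/PS0)
  ✗ PAGE_NOT_PRESENT  [2 reads]
#4 VA=0x9804260FE52 (r,kernel):
  lvl0: tbl 0x3E, slot 19 ⇒ 0x53007 (P1/RW1/US1/PS0)
  lvl1: tbl 0x53, slot 1 ⇒ 0x55007 (P1/RW1/US1/PS0)
  lvl2: tbl 0x55, slot 19 ⇒ 0x59007 (P1/RW1/US1/PS0)
  lvl3: tbl 0x59, slot 15 ⇒ 0x5B007 (P1/RW1/US1/PS0)
  → PA=0x5BE52  (4 entries read)

Entries read for #2: 4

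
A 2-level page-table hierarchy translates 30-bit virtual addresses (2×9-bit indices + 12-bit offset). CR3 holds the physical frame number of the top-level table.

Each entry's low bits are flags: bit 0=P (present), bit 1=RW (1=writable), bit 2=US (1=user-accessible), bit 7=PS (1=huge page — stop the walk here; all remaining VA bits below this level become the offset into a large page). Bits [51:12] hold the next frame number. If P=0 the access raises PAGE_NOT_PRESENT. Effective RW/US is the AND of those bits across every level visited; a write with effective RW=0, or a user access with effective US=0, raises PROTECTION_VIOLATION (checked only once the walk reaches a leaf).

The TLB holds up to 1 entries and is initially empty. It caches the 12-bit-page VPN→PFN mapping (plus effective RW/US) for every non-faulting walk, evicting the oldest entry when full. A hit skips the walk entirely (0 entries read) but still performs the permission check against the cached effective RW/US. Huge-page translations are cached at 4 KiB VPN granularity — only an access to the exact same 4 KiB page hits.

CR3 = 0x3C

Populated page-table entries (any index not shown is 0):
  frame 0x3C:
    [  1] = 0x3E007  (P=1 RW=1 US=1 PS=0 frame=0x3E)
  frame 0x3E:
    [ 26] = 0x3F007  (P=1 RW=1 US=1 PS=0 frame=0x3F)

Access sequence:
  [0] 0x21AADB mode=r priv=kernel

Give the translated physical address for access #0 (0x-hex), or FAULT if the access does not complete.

Walk each access:
#0 VA=0x21AADB (r,kernel):
  [0] read 0x3C idx=1: raw=0x3E007 flags P=1 W=1 U=1 S=0
  [1] read 0x3E idx=26: raw=0x3F007 flags P=1 W=1 U=1 S=0
  ⇒ phys 0x3FADB  [2 reads]

Access #0 PA: 0x3FADB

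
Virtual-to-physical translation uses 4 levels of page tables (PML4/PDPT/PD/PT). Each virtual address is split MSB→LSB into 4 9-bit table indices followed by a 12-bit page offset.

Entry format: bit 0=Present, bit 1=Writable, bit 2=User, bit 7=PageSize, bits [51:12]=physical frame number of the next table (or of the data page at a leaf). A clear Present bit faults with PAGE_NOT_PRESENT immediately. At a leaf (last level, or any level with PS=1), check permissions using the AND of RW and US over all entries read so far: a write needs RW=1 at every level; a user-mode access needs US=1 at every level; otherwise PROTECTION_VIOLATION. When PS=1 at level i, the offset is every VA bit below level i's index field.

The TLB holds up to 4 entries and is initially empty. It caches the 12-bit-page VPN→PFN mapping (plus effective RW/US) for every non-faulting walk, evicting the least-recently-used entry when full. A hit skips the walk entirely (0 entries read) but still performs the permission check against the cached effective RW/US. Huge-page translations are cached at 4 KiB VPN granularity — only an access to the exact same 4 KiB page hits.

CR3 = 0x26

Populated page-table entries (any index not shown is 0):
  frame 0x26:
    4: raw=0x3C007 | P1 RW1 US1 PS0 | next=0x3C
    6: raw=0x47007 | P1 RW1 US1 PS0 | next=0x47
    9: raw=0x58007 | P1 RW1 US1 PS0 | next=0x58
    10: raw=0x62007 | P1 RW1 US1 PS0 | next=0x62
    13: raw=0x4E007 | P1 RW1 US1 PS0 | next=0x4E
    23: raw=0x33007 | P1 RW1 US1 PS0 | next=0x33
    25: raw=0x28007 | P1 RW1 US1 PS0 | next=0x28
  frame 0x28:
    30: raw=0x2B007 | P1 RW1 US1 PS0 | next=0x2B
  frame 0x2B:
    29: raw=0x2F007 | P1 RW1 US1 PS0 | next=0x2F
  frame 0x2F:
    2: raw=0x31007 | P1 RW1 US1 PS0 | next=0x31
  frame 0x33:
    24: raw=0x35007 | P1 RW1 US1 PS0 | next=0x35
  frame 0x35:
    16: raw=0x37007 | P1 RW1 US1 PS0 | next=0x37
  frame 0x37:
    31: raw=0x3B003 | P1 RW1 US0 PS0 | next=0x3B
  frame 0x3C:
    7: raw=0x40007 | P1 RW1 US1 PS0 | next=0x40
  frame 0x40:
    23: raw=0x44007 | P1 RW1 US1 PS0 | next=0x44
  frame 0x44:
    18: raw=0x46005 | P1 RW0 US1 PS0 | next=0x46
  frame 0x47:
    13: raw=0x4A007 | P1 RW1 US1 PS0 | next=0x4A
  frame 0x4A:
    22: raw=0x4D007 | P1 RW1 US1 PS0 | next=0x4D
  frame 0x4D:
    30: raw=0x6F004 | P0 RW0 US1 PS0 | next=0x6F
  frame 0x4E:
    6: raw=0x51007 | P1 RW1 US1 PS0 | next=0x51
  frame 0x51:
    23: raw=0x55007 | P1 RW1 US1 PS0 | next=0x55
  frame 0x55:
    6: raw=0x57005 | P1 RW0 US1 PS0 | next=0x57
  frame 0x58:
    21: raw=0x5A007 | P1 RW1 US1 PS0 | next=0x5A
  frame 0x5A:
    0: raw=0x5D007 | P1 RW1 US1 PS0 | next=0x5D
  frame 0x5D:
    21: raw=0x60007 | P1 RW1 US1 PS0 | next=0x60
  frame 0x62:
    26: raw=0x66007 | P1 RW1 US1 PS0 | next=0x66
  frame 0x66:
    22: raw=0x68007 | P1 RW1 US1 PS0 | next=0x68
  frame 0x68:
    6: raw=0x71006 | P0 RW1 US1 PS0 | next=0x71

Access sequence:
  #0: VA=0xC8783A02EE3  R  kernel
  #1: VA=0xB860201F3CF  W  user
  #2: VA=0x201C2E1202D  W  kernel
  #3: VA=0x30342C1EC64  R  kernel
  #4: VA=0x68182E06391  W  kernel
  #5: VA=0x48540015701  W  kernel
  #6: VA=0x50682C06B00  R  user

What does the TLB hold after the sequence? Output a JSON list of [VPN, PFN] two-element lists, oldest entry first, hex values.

Per-access translation:
#0 VA=0xC8783A02EE3 (r,kernel):
  L0: frame=0x26 idx=25 entry=0x28007 [P=1 RW=1 US=1 PS=0]
  L1: frame=0x28 idx=30 entry=0x2B007 [P=1 RW=1 US=1 PS=0]
  L2: frame=0x2B idx=29 entry=0x2F007 [P=1 RW=1 US=1 PS=0]
  L3: frame=0x2F idx=2 entry=0x31007 [P=1 RW=1 US=1 PS=0]
  → PA=0x31EE3  (4 entries read)
#1 VA=0xB860201F3CF (w,user):
  L0: frame=0x26 idx=23 entry=0x33007 [P=1 RW=1 US=1 PS=0]
  L1: frame=0x33 idx=24 entry=0x35007 [P=1 RW=1 US=1 PS=0]
  L2: frame=0x35 idx=16 entry=0x37007 [P=1 RW=1 US=1 PS=0]
  L3: frame=0x37 idx=31 entry=0x3B003 [P=1 RW=1 US=0 PS=0]
  ✗ PROTECTION_VIOLATION  [4 reads]
#2 VA=0x201C2E1202D (w,kernel):
  L0: frame=0x26 idx=4 entry=0x3C007 [P=1 RW=1 US=1 PS=0]
  L1: frame=0x3C idx=7 entry=0x40007 [P=1 RW=1 US=1 PS=0]
  L2: frame=0x40 idx=23 entry=0x44007 [P=1 RW=1 US=1 PS=0]
  L3: frame=0x44 idx=18 entry=0x46005 [P=1 RW=0 US=1 PS=0]
  ✗ PROTECTION_VIOLATION  [4 reads]
#3 VA=0x30342C1EC64 (r,kernel):
  L0: frame=0x26 idx=6 entry=0x47007 [P=1 RW=1 US=1 PS=0]
  L1: frame=0x47 idx=13 entry=0x4A007 [P=1 RW=1 US=1 PS=0]
  L2: frame=0x4A idx=22 entry=0x4D007 [P=1 RW=1 US=1 PS=0]
  L3: frame=0x4D idx=30 entry=0x6F004 [P=0 RW=0 US=1 PS=0]
  ✗ PAGE_NOT_PRESENT  [4 reads]
#4 VA=0x68182E06391 (w,kernel):
  L0: frame=0x26 idx=13 entry=0x4E007 [P=1 RW=1 US=1 PS=0]
  L1: frame=0x4E idx=6 entry=0x51007 [P=1 RW=1 US=1 PS=0]
  L2: frame=0x51 idx=23 entry=0x55007 [P=1 RW=1 US=1 PS=0]
  L3: frame=0x55 idx=6 entry=0x57005 [P=1 RW=0 US=1 PS=0]
  ✗ PROTECTION_VIOLATION  [4 reads]
#5 VA=0x48540015701 (w,kernel):
  L0: frame=0x26 idx=9 entry=0x58007 [P=1 RW=1 US=1 PS=0]
  L1: frame=0x58 idx=21 entry=0x5A007 [P=1 RW=1 US=1 PS=0]
  L2: frame=0x5A idx=0 entry=0x5D007 [P=1 RW=1 US=1 PS=0]
  L3: frame=0x5D idx=21 entry=0x60007 [P=1 RW=1 US=1 PS=0]
  → PA=0x60701  (4 entries read)
#6 VA=0x50682C06B00 (r,user):
  L0: frame=0x26 idx=10 entry=0x62007 [P=1 RW=1 US=1 PS=0]
  L1: frame=0x62 idx=26 entry=0x66007 [P=1 RW=1 US=1 PS=0]
  L2: frame=0x66 idx=22 entry=0x68007 [P=1 RW=1 US=1 PS=0]
  L3: frame=0x68 idx=6 entry=0x71006 [P=0 RW=1 US=1 PS=0]
  ✗ PAGE_NOT_PRESENT  [4 reads]

TLB: [["0xC8783A02", "0x31"], ["0x48540015", "0x60"]]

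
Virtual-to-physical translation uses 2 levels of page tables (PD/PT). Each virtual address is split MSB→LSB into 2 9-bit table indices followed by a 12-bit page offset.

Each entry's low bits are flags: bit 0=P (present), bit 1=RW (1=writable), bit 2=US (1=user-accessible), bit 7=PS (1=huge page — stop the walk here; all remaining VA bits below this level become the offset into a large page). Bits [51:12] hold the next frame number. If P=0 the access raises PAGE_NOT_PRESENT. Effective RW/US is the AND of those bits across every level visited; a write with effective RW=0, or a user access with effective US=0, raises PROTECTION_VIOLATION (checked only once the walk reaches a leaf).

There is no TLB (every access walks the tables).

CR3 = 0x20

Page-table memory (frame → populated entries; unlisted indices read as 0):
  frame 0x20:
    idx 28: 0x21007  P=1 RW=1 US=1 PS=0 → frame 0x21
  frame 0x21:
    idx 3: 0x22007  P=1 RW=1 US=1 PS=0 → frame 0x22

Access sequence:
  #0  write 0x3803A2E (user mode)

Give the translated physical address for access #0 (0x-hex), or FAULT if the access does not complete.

Trace:
#0 VA=0x3803A2E (w,user):
  L0 @0x20[28] → 0x21007  P=1,RW=1,US=1,PS=0
  L1 @0x21[3] → 0x22007  P=1,RW=1,US=1,PS=0
  ✓ 0x22A2E  — 2 lookups

Access #0 PA: 0x22A2E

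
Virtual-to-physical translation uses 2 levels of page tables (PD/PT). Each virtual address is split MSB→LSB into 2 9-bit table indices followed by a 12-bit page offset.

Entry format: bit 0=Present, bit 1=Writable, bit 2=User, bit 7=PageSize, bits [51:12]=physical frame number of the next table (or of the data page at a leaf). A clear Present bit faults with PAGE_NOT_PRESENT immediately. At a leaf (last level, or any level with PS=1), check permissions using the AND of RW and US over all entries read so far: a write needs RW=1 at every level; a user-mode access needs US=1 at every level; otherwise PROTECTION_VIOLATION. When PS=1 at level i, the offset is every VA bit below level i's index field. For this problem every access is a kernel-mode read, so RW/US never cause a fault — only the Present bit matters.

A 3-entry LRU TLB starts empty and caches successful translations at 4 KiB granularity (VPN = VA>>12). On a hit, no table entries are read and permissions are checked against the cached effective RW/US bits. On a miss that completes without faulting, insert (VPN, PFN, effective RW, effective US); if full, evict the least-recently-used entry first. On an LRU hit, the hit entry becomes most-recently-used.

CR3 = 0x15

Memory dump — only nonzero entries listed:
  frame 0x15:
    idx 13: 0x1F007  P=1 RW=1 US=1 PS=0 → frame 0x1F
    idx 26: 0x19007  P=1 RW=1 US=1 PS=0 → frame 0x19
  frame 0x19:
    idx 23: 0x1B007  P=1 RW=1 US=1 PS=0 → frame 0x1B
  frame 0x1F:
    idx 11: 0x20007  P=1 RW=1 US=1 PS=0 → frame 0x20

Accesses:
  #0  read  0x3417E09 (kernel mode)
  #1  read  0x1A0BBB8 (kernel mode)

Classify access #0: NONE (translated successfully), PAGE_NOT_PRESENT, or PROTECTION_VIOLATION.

Walk each access:
#0 VA=0x3417E09 (r,kernel):
  L0 @0x15[26] → 0x19007  P=1,RW=1,US=1,PS=0
  L1 @0x19[23] → 0x1B007  P=1,RW=1,US=1,PS=0
  → PA=0x1BE09  (2 entries read)
#1 VA=0x1A0BBB8 (r,kernel):
  L0 @0x15[13] → 0x1F007  P=1,RW=1,US=1,PS=0
  L1 @0x1F[11] → 0x20007  P=1,RW=1,US=1,PS=0
  → PA=0x20BB8  (2 entries read)

Access #0 fault: NONE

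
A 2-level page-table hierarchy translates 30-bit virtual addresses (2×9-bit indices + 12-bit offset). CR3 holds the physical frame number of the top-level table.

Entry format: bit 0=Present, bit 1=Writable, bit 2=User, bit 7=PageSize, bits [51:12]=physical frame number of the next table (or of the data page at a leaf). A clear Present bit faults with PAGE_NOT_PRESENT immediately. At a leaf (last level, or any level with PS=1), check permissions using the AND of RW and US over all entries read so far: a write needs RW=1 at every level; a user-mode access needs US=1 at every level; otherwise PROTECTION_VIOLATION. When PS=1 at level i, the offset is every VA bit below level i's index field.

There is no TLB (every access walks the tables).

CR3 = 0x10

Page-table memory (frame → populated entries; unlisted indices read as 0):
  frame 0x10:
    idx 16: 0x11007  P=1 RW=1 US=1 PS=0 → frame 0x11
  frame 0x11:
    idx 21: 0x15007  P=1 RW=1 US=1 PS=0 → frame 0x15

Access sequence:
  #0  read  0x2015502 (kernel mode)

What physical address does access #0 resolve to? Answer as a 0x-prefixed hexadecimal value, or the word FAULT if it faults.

Walk each access:
#0 VA=0x2015502 (r,kernel):
  L0: frame=0x10 idx=16 entry=0x11007 [P=1 RW=1 US=1 PS=0]
  L1: frame=0x11 idx=21 entry=0x15007 [P=1 RW=1 US=1 PS=0]
  ✓ 0x15502  — 2 lookups

Access #0 PA: 0x15502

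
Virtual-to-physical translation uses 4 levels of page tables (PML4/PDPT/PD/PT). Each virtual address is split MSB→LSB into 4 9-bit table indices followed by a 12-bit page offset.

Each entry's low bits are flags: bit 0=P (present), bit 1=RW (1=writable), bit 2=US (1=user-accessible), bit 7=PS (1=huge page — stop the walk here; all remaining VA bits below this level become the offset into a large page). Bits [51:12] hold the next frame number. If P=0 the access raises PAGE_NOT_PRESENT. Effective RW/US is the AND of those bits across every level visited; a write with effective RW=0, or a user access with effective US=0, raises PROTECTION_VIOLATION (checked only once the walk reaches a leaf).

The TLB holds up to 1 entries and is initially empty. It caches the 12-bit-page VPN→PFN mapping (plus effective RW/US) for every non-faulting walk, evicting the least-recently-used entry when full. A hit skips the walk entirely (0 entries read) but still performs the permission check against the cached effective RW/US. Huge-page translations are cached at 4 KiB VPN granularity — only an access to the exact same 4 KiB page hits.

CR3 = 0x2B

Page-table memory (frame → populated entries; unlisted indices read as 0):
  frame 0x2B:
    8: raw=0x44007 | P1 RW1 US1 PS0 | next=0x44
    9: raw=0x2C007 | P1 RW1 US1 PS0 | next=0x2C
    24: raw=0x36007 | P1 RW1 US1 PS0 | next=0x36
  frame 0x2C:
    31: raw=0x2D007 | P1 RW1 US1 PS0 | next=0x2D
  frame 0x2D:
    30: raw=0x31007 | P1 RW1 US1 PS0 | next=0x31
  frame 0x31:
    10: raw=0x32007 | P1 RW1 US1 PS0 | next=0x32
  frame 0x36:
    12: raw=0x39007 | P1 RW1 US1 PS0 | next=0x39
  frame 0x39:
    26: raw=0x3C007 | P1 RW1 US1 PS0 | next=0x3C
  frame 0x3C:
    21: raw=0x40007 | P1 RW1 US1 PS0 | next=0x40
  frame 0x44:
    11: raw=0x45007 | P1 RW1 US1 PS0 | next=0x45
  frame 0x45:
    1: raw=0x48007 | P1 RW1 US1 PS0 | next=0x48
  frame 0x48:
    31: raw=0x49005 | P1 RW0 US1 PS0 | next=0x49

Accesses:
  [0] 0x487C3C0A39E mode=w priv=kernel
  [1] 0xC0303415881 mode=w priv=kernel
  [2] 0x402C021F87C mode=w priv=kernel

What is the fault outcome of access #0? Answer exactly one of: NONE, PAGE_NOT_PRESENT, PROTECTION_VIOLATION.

Trace:
#0 VA=0x487C3C0A39E (w,kernel):
  L0: frame=0x2B idx=9 entry=0x2C007 [P=1 RW=1 US=1 PS=0]
  L1: frame=0x2C idx=31 entry=0x2D007 [P=1 RW=1 US=1 PS=0]
  L2: frame=0x2D idx=30 entry=0x31007 [P=1 RW=1 US=1 PS=0]
  L3: frame=0x31 idx=10 entry=0x32007 [P=1 RW=1 US=1 PS=0]
  ⇒ phys 0x3239E  [4 reads]
#1 VA=0xC0303415881 (w,kernel):
  L0: frame=0x2B idx=24 entry=0x36007 [P=1 RW=1 US=1 PS=0]
  L1: frame=0x36 idx=12 entry=0x39007 [P=1 RW=1 US=1 PS=0]
  L2: frame=0x39 idx=26 entry=0x3C007 [P=1 RW=1 US=1 PS=0]
  L3: frame=0x3C idx=21 entry=0x40007 [P=1 RW=1 US=1 PS=0]
  ⇒ phys 0x40881  [4 reads]
#2 VA=0x402C021F87C (w,kernel):
  L0: frame=0x2B idx=8 entry=0x44007 [P=1 RW=1 US=1 PS=0]
  L1: frame=0x44 idx=11 entry=0x45007 [P=1 RW=1 US=1 PS=0]
  L2: frame=0x45 idx=1 entry=0x48007 [P=1 RW=1 US=1 PS=0]
  L3: frame=0x48 idx=31 entry=0x49005 [P=1 RW=0 US=1 PS=0]
  ✗ PROTECTION_VIOLATION  [4 reads]

Access #0 fault: NONE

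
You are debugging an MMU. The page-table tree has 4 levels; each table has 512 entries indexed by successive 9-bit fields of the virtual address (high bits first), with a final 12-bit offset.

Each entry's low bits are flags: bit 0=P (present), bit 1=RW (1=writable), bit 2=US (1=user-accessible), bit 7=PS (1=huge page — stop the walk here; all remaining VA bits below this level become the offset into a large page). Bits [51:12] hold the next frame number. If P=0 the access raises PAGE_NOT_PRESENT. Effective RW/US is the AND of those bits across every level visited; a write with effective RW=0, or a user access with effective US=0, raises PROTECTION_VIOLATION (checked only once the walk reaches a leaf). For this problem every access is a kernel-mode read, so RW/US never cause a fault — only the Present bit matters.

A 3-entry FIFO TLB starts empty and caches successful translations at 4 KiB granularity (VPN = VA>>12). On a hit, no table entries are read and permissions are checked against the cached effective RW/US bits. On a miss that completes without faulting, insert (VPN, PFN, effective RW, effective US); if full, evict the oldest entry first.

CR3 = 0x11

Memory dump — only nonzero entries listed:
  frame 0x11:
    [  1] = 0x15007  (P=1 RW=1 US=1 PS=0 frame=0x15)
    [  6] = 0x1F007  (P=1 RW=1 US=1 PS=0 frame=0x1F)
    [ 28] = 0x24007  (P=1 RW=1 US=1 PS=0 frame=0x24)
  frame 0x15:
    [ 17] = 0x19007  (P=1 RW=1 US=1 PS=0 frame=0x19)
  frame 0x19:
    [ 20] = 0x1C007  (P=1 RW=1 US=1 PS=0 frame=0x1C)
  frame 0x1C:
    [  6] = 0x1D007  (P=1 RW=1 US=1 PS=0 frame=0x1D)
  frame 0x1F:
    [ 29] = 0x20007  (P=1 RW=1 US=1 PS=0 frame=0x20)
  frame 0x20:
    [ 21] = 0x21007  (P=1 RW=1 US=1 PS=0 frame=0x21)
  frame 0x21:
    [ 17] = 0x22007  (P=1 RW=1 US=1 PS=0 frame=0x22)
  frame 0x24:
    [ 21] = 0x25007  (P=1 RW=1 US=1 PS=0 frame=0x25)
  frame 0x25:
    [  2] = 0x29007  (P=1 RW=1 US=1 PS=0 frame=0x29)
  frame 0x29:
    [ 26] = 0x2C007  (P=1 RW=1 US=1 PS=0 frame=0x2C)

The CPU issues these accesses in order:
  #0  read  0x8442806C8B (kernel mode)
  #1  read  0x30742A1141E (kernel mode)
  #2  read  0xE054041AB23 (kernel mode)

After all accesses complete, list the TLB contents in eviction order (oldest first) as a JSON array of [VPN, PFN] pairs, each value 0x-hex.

Per-access translation:
#0 VA=0x8442806C8B (r,kernel):
  [0] read 0x11 idx=1: raw=0x15007 flags P=1 W=1 U=1 S=0
  [1] read 0x15 idx=17: raw=0x19007 flags P=1 W=1 U=1 S=0
  [2] read 0x19 idx=20: raw=0x1C007 flags P=1 W=1 U=1 S=0
  [3] read 0x1C idx=6: raw=0x1D007 flags P=1 W=1 U=1 S=0
  ⇒ phys 0x1DC8B  [4 reads]
#1 VA=0x30742A1141E (r,kernel):
  [0] read 0x11 idx=6: raw=0x1F007 flags P=1 W=1 U=1 S=0
  [1] read 0x1F idx=29: raw=0x20007 flags P=1 W=1 U=1 S=0
  [2] read 0x20 idx=21: raw=0x21007 flags P=1 W=1 U=1 S=0
  [3] read 0x21 idx=17: raw=0x22007 flags P=1 W=1 U=1 S=0
  ⇒ phys 0x2241E  [4 reads]
#2 VA=0xE054041AB23 (r,kernel):
  [0] read 0x11 idx=28: raw=0x24007 flags P=1 W=1 U=1 S=0
  [1] read 0x24 idx=21: raw=0x25007 flags P=1 W=1 U=1 S=0
  [2] read 0x25 idx=2: raw=0x29007 flags P=1 W=1 U=1 S=0
  [3] read 0x29 idx=26: raw=0x2C007 flags P=1 W=1 U=1 S=0
  ⇒ phys 0x2CB23  [4 reads]

TLB: [["0x8442806", "0x1D"], ["0x30742A11", "0x22"], ["0xE054041A", "0x2C"]]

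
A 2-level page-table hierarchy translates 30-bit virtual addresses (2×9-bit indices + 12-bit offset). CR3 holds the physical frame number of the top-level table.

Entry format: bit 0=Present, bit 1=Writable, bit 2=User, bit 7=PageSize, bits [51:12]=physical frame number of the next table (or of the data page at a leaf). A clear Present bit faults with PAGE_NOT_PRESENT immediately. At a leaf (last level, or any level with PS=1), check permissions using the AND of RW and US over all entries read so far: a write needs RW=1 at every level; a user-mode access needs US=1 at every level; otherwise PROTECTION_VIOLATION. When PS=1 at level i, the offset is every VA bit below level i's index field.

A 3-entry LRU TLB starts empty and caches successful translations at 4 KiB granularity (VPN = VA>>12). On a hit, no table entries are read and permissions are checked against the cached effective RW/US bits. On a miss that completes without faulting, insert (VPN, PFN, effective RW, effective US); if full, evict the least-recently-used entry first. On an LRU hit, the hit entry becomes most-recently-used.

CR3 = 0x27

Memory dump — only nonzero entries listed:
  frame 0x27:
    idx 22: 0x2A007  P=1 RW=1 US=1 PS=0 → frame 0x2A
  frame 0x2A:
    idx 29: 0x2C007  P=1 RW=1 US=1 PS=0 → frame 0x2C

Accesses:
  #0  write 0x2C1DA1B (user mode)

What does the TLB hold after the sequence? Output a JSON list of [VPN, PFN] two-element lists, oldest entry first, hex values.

Trace:
#0 VA=0x2C1DA1B (w,user):
  L0 @0x27[22] → 0x2A007  P=1,RW=1,US=1,PS=0
  L1 @0x2A[29] → 0x2C007  P=1,RW=1,US=1,PS=0
  → PA=0x2CA1B  (2 entries read)

TLB: [["0x2C1D", "0x2C"]]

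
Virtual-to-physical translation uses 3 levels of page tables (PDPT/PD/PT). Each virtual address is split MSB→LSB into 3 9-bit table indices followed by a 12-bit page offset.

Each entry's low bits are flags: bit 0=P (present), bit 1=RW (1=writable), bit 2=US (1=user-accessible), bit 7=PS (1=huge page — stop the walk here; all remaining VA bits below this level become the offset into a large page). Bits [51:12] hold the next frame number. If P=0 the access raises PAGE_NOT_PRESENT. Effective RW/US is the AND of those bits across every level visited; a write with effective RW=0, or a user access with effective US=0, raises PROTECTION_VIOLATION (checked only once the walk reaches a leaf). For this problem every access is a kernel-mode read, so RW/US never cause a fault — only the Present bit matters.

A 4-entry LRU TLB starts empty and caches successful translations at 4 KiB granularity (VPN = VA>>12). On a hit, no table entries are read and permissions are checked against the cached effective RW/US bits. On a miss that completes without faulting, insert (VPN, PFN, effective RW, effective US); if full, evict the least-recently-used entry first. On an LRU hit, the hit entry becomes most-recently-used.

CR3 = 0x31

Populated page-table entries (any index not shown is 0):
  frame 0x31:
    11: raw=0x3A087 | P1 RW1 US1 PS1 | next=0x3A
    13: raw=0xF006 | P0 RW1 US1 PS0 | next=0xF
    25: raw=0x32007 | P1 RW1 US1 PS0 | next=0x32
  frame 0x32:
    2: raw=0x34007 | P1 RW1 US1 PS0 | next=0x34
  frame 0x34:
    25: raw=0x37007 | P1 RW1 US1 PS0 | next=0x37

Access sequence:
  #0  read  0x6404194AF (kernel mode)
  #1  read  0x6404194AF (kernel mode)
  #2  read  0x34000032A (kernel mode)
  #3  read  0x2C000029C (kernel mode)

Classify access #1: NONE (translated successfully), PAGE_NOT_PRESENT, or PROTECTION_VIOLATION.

Trace:
#0 VA=0x6404194AF (r,kernel):
  L0: frame=0x31 idx=25 entry=0x32007 [P=1 RW=1 US=1 PS=0]
  L1: frame=0x32 idx=2 entry=0x34007 [P=1 RW=1 US=1 PS=0]
  L2: frame=0x34 idx=25 entry=0x37007 [P=1 RW=1 US=1 PS=0]
  → PA=0x374AF  (3 entries read)
#1 VA=0x6404194AF (r,kernel):
  TLB hit vpn=0x640419 → PA=0x374AF
#2 VA=0x34000032A (r,kernel):
  L0: frame=0x31 idx=13 entry=0xF006 [P=0 RW=1 US=1 PS=0]
  ⇒ fault: PAGE_NOT_PRESENT  — 1 lookups
#3 VA=0x2C000029C (r,kernel):
  L0: frame=0x31 idx=11 entry=0x3A087 [P=1 RW=1 US=1 PS=1]
  → PA=0x3A29C (huge @L0)  (1 entries read)

Access #1 fault: NONE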